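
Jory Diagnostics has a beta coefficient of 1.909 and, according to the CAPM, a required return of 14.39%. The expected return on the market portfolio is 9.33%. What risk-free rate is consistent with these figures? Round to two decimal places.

E(R) = R_f + β(E(R_m) − R_f) = R_f(1 − β) + β·E(R_m)
14.39% = R_f × (1 − 1.909) + 1.909 × 9.33%
14.39% = R_f × -0.909 + 17.81097%
R_f = (14.39% − 17.81097%) / -0.909 = 3.76%

3.76%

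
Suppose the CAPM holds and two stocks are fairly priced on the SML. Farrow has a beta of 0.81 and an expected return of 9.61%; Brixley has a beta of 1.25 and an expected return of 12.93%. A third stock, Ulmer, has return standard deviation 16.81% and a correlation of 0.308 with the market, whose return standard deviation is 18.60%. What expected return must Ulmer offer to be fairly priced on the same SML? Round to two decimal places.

MRP = (12.93% − 9.61%) / (1.25 − 0.81) = 7.5455%
R_f = 9.61% − 0.81 × 7.5455% = 3.4981%
β_Ulmer = ρ·σ_i/σ_m = 0.308 × 16.81 / 18.60 = 0.2784
E(R_Ulmer) = R_f + β × MRP = 3.4981% + 0.2784 × 7.5455% = 5.60%

5.60%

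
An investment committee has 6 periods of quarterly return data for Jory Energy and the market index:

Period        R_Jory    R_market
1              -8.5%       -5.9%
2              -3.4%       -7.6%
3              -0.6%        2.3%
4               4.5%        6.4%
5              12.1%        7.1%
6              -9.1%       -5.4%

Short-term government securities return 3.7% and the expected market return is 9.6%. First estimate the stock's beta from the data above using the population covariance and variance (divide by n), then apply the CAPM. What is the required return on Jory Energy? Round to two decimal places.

Mean R_i = (-8.5 − 3.4 − 0.6 + 4.5 + 12.1 − 9.1) / 6 = -0.8333%
Mean R_m = (-5.9 − 7.6 + 2.3 + 6.4 + 7.1 − 5.4) / 6 = -0.5167%
Σ(R_i − R̄_i)(R_m − R̄_m) = 235.8767  ⇒  Cov = 235.8767 / 6 = 39.3128
Σ(R_m − R̄_m)² = 216.7883  ⇒  Var(R_m) = 216.7883 / 6 = 36.1314
β = Cov / Var(R_m) = 39.3128 / 36.1314 = 1.0881
MRP = 9.6% − 3.7% = 5.90%
E(R) = R_f + β × MRP = 3.7% + 1.0881 × 5.9% = 10.12%

10.12%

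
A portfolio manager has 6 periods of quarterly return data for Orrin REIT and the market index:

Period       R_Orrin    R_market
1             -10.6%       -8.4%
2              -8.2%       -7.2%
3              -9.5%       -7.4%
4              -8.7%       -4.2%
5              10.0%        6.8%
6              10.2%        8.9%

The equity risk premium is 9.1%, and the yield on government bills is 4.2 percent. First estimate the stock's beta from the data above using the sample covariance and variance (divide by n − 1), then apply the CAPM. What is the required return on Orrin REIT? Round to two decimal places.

15.84%

Mean R_i = (-10.6 − 8.2 − 9.5 − 8.7 + 10.0 + 10.2) / 6 = -2.8000%
Mean R_m = (-8.4 − 7.2 − 7.4 − 4.2 + 6.8 + 8.9) / 6 = -1.9167%
Σ(R_i − R̄_i)(R_m − R̄_m) = 381.5000  ⇒  Cov = 381.5000 / 5 = 76.3000
Σ(R_m − R̄_m)² = 298.2083  ⇒  Var(R_m) = 298.2083 / 5 = 59.6417
β = Cov / Var(R_m) = 76.3000 / 59.6417 = 1.2793
E(R) = R_f + β × MRP = 4.2% + 1.2793 × 9.1% = 15.84%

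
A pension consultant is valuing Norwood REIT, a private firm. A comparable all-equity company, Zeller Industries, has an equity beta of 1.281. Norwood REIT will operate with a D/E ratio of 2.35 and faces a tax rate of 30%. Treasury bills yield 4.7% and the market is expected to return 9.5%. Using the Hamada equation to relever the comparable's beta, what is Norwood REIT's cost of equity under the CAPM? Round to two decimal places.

20.96%

β_L = β_U × [1 + (1 − t)(D/E)] = 1.281 × [1 + (1 − 0.30) × 2.35]
    = 1.281 × [1 + 0.70 × 2.35] = 1.281 × 2.6450 = 3.3882
MRP = 9.5% − 4.7% = 4.80%
E(R) = R_f + β_L × MRP = 4.7% + 3.3882 × 4.8% = 20.96%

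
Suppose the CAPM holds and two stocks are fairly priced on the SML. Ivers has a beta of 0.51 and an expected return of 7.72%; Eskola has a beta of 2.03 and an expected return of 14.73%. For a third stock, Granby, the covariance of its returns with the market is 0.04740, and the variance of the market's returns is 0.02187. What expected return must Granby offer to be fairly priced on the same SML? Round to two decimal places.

MRP = (14.73% − 7.72%) / (2.03 − 0.51) = 4.6118%
R_f = 7.72% − 0.51 × 4.6118% = 5.3680%
β_Granby = Cov / Var(R_m) = 0.04740 / 0.02187 = 2.1674
E(R_Granby) = R_f + β × MRP = 5.3680% + 2.1674 × 4.6118% = 15.36%

15.36%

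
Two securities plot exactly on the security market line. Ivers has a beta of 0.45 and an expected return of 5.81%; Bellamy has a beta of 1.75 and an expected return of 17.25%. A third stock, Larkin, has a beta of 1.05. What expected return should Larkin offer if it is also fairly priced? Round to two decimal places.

MRP (SML slope) = (17.25% − 5.81%) / (1.75 − 0.45) = 11.44% / 1.30 = 8.8000%
R_f (intercept) = 5.81% − 0.45 × 8.8000% = 1.8500%
E(R_Larkin) = R_f + β × MRP = 1.8500% + 1.05 × 8.8000% = 11.09%

11.09%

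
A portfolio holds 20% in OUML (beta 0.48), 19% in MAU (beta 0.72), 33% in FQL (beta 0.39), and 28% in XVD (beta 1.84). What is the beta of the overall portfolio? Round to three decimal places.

β_P = Σ w_i β_i = 0.20×0.48 + 0.19×0.72 + 0.33×0.39 + 0.28×1.84 = 0.8767

0.877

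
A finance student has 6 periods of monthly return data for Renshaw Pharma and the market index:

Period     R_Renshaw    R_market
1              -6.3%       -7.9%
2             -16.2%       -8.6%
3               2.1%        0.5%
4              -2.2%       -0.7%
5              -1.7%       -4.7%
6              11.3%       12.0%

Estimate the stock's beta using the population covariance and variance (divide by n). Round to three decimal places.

Mean R_i = (-6.3 − 16.2 + 2.1 − 2.2 − 1.7 + 11.3) / 6 = -2.1667%
Mean R_m = (-7.9 − 8.6 + 0.5 − 0.7 − 4.7 + 12.0) / 6 = -1.5667%
Σ(R_i − R̄_i)(R_m − R̄_m) = 314.9033  ⇒  Cov = 314.9033 / 6 = 52.4839
Σ(R_m − R̄_m)² = 288.4733  ⇒  Var(R_m) = 288.4733 / 6 = 48.0789
β = Cov / Var(R_m) = 52.4839 / 48.0789 = 1.0916

1.092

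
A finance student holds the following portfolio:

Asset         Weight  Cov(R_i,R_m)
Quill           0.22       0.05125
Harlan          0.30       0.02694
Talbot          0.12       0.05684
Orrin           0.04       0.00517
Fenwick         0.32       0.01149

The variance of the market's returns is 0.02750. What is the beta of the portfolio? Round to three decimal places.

1.093

β_Quill = 0.05125 / 0.02750 = 1.8636
β_Harlan = 0.02694 / 0.02750 = 0.9796
β_Talbot = 0.05684 / 0.02750 = 2.0669
β_Orrin = 0.00517 / 0.02750 = 0.1880
β_Fenwick = 0.01149 / 0.02750 = 0.4178
β_P = Σ w_i β_i = 0.22×1.8636 + 0.30×0.9796 + 0.12×2.0669 + 0.04×0.1880 + 0.32×0.4178 = 1.0931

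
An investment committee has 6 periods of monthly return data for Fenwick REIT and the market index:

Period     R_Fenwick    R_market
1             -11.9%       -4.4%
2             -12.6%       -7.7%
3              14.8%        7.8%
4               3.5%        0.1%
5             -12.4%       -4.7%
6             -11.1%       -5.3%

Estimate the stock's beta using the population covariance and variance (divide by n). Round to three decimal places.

1.999

Mean R_i = (-11.9 − 12.6 + 14.8 + 3.5 − 12.4 − 11.1) / 6 = -4.9500%
Mean R_m = (-4.4 − 7.7 + 7.8 + 0.1 − 4.7 − 5.3) / 6 = -2.3667%
Σ(R_i − R̄_i)(R_m − R̄_m) = 311.9900  ⇒  Cov = 311.9900 / 6 = 51.9983
Σ(R_m − R̄_m)² = 156.0733  ⇒  Var(R_m) = 156.0733 / 6 = 26.0122
β = Cov / Var(R_m) = 51.9983 / 26.0122 = 1.9990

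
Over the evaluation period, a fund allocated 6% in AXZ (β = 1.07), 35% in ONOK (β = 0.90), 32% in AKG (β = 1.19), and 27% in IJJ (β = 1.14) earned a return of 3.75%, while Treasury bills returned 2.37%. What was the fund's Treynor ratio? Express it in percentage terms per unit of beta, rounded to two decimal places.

β_P = 0.06×1.07 + 0.35×0.90 + 0.32×1.19 + 0.27×1.14 = 1.0678
Treynor = (R_P − R_f) / β_P = (3.75% − 2.37%) / 1.0678 = 1.38% / 1.0678 = 1.29%

1.29%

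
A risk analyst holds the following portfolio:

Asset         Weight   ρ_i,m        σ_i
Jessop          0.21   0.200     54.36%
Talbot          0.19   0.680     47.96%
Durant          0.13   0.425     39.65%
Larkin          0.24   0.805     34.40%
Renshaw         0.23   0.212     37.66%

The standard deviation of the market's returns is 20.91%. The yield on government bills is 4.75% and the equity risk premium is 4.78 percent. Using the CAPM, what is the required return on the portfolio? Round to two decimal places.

β_Jessop = 0.200 × 54.36% / 20.91% = 0.5199
β_Talbot = 0.680 × 47.96% / 20.91% = 1.5597
β_Durant = 0.425 × 39.65% / 20.91% = 0.8059
β_Larkin = 0.805 × 34.40% / 20.91% = 1.3243
β_Renshaw = 0.212 × 37.66% / 20.91% = 0.3818
β_P = Σ w_i β_i = 0.21×0.5199 + 0.19×1.5597 + 0.13×0.8059 + 0.24×1.3243 + 0.23×0.3818 = 0.9159
E(R_P) = R_f + β_P × MRP = 4.75% + 0.9159 × 4.78% = 9.13%

9.13%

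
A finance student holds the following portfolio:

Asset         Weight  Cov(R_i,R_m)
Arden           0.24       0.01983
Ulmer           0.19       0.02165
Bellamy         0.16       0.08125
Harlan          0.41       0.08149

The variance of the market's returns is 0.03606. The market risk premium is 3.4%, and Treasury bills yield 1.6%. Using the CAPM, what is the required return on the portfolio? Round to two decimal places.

β_Arden = 0.01983 / 0.03606 = 0.5499
β_Ulmer = 0.02165 / 0.03606 = 0.6004
β_Bellamy = 0.08125 / 0.03606 = 2.2532
β_Harlan = 0.08149 / 0.03606 = 2.2598
β_P = Σ w_i β_i = 0.24×0.5499 + 0.19×0.6004 + 0.16×2.2532 + 0.41×2.2598 = 1.5331
E(R_P) = R_f + β_P × MRP = 1.6% + 1.5331 × 3.4% = 6.81%

6.81%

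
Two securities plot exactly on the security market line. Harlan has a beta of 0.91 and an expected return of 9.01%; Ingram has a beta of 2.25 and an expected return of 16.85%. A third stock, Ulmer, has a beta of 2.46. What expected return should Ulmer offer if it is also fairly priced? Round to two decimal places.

18.08%

MRP (SML slope) = (16.85% − 9.01%) / (2.25 − 0.91) = 7.84% / 1.34 = 5.8507%
R_f (intercept) = 9.01% − 0.91 × 5.8507% = 3.6859%
E(R_Ulmer) = R_f + β × MRP = 3.6859% + 2.46 × 5.8507% = 18.08%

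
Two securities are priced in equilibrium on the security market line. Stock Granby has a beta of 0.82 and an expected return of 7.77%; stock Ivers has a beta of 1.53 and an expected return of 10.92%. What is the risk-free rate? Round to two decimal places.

4.13%

Both satisfy E(R) = R_f + β·MRP, so the slope of the SML is
MRP = (10.92% − 7.77%) / (1.53 − 0.82) = 3.15% / 0.71 = 4.4366%
R_f = E(R_Granby) − β_Granby·MRP = 7.77% − 0.82 × 4.4366% = 4.1320%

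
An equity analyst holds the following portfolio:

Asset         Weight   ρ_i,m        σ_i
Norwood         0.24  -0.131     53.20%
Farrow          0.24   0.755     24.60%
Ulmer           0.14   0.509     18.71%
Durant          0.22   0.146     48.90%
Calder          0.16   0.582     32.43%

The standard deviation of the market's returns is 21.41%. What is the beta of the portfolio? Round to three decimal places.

0.407

β_Norwood = -0.131 × 53.20% / 21.41% = -0.3255
β_Farrow = 0.755 × 24.60% / 21.41% = 0.8675
β_Ulmer = 0.509 × 18.71% / 21.41% = 0.4448
β_Durant = 0.146 × 48.90% / 21.41% = 0.3335
β_Calder = 0.582 × 32.43% / 21.41% = 0.8816
β_P = Σ w_i β_i = 0.24×-0.3255 + 0.24×0.8675 + 0.14×0.4448 + 0.22×0.3335 + 0.16×0.8816 = 0.4068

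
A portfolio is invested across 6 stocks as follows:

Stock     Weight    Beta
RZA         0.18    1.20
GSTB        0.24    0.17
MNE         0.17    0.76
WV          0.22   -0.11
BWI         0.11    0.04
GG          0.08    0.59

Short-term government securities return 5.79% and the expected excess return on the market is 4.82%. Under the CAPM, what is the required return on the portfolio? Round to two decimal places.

β_P = Σ w_i β_i = 0.18×1.20 + 0.24×0.17 + 0.17×0.76 + 0.22×-0.11 + 0.11×0.04 + 0.08×0.59 = 0.4134
E(R_P) = R_f + β_P × MRP = 5.79% + 0.4134 × 4.82% = 7.78%

7.78%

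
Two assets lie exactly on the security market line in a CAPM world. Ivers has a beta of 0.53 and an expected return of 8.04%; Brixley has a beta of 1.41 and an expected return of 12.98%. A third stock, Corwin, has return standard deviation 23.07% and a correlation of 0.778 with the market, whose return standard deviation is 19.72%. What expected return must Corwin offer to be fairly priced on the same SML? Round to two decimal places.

10.17%

MRP = (12.98% − 8.04%) / (1.41 − 0.53) = 5.6136%
R_f = 8.04% − 0.53 × 5.6136% = 5.0648%
β_Corwin = ρ·σ_i/σ_m = 0.778 × 23.07 / 19.72 = 0.9102
E(R_Corwin) = R_f + β × MRP = 5.0648% + 0.9102 × 5.6136% = 10.17%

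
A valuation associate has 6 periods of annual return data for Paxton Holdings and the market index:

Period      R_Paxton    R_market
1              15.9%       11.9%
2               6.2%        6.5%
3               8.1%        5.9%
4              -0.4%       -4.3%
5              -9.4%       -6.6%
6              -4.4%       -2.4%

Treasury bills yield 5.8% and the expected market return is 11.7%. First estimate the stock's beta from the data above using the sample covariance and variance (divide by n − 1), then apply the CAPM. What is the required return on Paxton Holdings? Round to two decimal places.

Mean R_i = (15.9 + 6.2 + 8.1 − 0.4 − 9.4 − 4.4) / 6 = 2.6667%
Mean R_m = (11.9 + 6.5 + 5.9 − 4.3 − 6.6 − 2.4) / 6 = 1.8333%
Σ(R_i − R̄_i)(R_m − R̄_m) = 322.2867  ⇒  Cov = 322.2867 / 5 = 64.4573
Σ(R_m − R̄_m)² = 266.3133  ⇒  Var(R_m) = 266.3133 / 5 = 53.2627
β = Cov / Var(R_m) = 64.4573 / 53.2627 = 1.2102
MRP = 11.7% − 5.8% = 5.90%
E(R) = R_f + β × MRP = 5.8% + 1.2102 × 5.9% = 12.94%

12.94%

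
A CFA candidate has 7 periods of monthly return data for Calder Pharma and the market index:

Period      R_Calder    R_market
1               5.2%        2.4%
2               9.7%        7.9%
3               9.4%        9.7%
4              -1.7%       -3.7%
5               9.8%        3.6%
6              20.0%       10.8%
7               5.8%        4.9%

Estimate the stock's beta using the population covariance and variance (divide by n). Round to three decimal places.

Mean R_i = (5.2 + 9.7 + 9.4 − 1.7 + 9.8 + 20.0 + 5.8) / 7 = 8.3143%
Mean R_m = (2.4 + 7.9 + 9.7 − 3.7 + 3.6 + 10.8 + 4.9) / 7 = 5.0857%
Σ(R_i − R̄_i)(R_m − R̄_m) = 170.2914  ⇒  Cov = 170.2914 / 7 = 24.3273
Σ(R_m − R̄_m)² = 148.5086  ⇒  Var(R_m) = 148.5086 / 7 = 21.2155
β = Cov / Var(R_m) = 24.3273 / 21.2155 = 1.1467

1.147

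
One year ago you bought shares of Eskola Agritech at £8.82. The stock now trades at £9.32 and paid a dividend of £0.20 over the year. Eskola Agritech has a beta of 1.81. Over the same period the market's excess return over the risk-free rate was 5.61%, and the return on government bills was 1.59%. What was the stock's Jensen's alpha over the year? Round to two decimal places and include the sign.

-3.81%

Realised HPR = (P1 + D1 − P0) / P0 = (9.32 + 0.20 − 8.82) / 8.82 = 0.70 / 8.82 = 7.9365%
CAPM required = R_f + β·MRP = 1.59% + 1.81 × 5.61% = 11.7441%
α = realised − required = 7.9365% − 11.7441% = -3.81%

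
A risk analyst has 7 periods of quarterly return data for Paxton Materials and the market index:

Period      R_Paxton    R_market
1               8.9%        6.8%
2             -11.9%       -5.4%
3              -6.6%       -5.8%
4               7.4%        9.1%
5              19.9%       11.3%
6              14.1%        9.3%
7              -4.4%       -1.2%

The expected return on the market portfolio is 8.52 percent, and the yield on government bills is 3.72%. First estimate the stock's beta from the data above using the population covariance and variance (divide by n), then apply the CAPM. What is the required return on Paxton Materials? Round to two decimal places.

Mean R_i = (8.9 − 11.9 − 6.6 + 7.4 + 19.9 + 14.1 − 4.4) / 7 = 3.9143%
Mean R_m = (6.8 − 5.4 − 5.8 + 9.1 + 11.3 + 9.3 − 1.2) / 7 = 3.4429%
Σ(R_i − R̄_i)(R_m − R̄_m) = 497.3457  ⇒  Cov = 497.3457 / 7 = 71.0494
Σ(R_m − R̄_m)² = 324.4971  ⇒  Var(R_m) = 324.4971 / 7 = 46.3567
β = Cov / Var(R_m) = 71.0494 / 46.3567 = 1.5327
MRP = 8.52% − 3.72% = 4.80%
E(R) = R_f + β × MRP = 3.72% + 1.5327 × 4.80% = 11.08%

11.08%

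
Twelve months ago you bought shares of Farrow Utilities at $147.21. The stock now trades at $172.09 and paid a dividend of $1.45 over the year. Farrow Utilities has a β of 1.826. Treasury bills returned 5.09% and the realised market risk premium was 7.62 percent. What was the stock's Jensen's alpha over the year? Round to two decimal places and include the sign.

Realised HPR = (P1 + D1 − P0) / P0 = (172.09 + 1.45 − 147.21) / 147.21 = 26.33 / 147.21 = 17.8860%
CAPM required = R_f + β·MRP = 5.09% + 1.826 × 7.62% = 19.00412%
α = realised − required = 17.8860% − 19.00412% = -1.12%

-1.12%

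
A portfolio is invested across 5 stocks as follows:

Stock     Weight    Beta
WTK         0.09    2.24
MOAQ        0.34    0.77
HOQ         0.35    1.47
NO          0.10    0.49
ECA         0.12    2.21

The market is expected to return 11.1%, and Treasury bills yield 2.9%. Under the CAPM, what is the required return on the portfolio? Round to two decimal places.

β_P = Σ w_i β_i = 0.09×2.24 + 0.34×0.77 + 0.35×1.47 + 0.10×0.49 + 0.12×2.21 = 1.2921
MRP = 11.1% − 2.9% = 8.20%
E(R_P) = R_f + β_P × MRP = 2.9% + 1.2921 × 8.2% = 13.50%

13.50%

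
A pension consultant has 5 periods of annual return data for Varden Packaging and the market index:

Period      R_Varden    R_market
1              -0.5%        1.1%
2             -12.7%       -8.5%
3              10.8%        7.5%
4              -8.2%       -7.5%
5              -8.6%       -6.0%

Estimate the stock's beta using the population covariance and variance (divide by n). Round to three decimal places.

Mean R_i = (-0.5 − 12.7 + 10.8 − 8.2 − 8.6) / 5 = -3.8400%
Mean R_m = (1.1 − 8.5 + 7.5 − 7.5 − 6.0) / 5 = -2.6800%
Σ(R_i − R̄_i)(R_m − R̄_m) = 250.0440  ⇒  Cov = 250.0440 / 5 = 50.0088
Σ(R_m − R̄_m)² = 186.0480  ⇒  Var(R_m) = 186.0480 / 5 = 37.2096
β = Cov / Var(R_m) = 50.0088 / 37.2096 = 1.3440

1.344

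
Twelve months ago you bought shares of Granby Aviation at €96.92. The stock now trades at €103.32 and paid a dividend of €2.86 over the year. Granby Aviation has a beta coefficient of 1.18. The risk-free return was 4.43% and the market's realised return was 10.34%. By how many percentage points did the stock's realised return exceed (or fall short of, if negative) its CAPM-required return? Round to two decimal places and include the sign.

-1.85%

Realised HPR = (P1 + D1 − P0) / P0 = (103.32 + 2.86 − 96.92) / 96.92 = 9.26 / 96.92 = 9.5543%
MRP = 10.34% − 4.43% = 5.91%
CAPM required = R_f + β·MRP = 4.43% + 1.18 × 5.91% = 11.4038%
α = realised − required = 9.5543% − 11.4038% = -1.85%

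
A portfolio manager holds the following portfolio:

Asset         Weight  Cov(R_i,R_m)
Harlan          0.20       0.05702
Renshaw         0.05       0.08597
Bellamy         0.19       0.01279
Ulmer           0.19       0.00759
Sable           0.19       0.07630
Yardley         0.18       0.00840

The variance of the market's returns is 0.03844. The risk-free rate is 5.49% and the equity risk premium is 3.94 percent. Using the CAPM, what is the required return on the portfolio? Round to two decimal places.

β_Harlan = 0.05702 / 0.03844 = 1.4834
β_Renshaw = 0.08597 / 0.03844 = 2.2365
β_Bellamy = 0.01279 / 0.03844 = 0.3327
β_Ulmer = 0.00759 / 0.03844 = 0.1975
β_Sable = 0.07630 / 0.03844 = 1.9849
β_Yardley = 0.00840 / 0.03844 = 0.2185
β_P = Σ w_i β_i = 0.20×1.4834 + 0.05×2.2365 + 0.19×0.3327 + 0.19×0.1975 + 0.19×1.9849 + 0.18×0.2185 = 0.9257
E(R_P) = R_f + β_P × MRP = 5.49% + 0.9257 × 3.94% = 9.14%

9.14%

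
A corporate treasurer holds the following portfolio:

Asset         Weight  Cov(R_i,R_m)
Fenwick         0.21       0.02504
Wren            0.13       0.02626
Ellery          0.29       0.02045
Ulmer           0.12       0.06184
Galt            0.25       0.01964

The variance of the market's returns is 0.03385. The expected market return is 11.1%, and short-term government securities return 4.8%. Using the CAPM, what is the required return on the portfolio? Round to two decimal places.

9.81%

β_Fenwick = 0.02504 / 0.03385 = 0.7397
β_Wren = 0.02626 / 0.03385 = 0.7758
β_Ellery = 0.02045 / 0.03385 = 0.6041
β_Ulmer = 0.06184 / 0.03385 = 1.8269
β_Galt = 0.01964 / 0.03385 = 0.5802
β_P = Σ w_i β_i = 0.21×0.7397 + 0.13×0.7758 + 0.29×0.6041 + 0.12×1.8269 + 0.25×0.5802 = 0.7957
MRP = 11.1% − 4.8% = 6.30%
E(R_P) = R_f + β_P × MRP = 4.8% + 0.7957 × 6.3% = 9.81%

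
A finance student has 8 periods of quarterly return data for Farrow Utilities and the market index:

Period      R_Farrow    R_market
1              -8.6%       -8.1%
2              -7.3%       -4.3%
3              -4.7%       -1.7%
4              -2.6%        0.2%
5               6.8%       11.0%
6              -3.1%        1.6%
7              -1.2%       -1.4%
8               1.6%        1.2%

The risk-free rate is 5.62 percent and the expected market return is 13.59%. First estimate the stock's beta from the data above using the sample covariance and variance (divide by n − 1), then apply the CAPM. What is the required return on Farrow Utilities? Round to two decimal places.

Mean R_i = (-8.6 − 7.3 − 4.7 − 2.6 + 6.8 − 3.1 − 1.2 + 1.6) / 8 = -2.3875%
Mean R_m = (-8.1 − 4.3 − 1.7 + 0.2 + 11.0 + 1.6 − 1.4 + 1.2) / 8 = -0.1875%
Σ(R_i − R̄_i)(R_m − R̄_m) = 178.3788  ⇒  Cov = 178.3788 / 7 = 25.4827
Σ(R_m − R̄_m)² = 213.7088  ⇒  Var(R_m) = 213.7088 / 7 = 30.5298
β = Cov / Var(R_m) = 25.4827 / 30.5298 = 0.8347
MRP = 13.59% − 5.62% = 7.97%
E(R) = R_f + β × MRP = 5.62% + 0.8347 × 7.97% = 12.27%

12.27%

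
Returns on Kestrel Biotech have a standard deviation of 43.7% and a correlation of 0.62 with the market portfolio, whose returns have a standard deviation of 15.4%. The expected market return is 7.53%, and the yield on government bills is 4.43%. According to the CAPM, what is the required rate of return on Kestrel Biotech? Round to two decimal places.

β = ρ × σ_i / σ_m = 0.62 × 43.7% / 15.4% = 1.7594
MRP = 7.53% − 4.43% = 3.10%
E(R) = 4.43% + 1.7594 × 3.10% = 9.88%

9.88%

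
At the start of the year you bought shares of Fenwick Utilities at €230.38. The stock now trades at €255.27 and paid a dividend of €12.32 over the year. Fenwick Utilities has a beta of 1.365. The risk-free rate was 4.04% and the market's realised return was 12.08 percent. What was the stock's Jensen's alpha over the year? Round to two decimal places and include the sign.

+1.14%

Realised HPR = (P1 + D1 − P0) / P0 = (255.27 + 12.32 − 230.38) / 230.38 = 37.21 / 230.38 = 16.1516%
MRP = 12.08% − 4.04% = 8.04%
CAPM required = R_f + β·MRP = 4.04% + 1.365 × 8.04% = 15.01460%
α = realised − required = 16.1516% − 15.01460% = +1.14%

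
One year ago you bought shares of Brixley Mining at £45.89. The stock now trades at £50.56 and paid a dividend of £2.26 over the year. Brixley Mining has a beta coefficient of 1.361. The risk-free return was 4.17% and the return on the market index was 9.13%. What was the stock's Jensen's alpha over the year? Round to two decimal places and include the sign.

Realised HPR = (P1 + D1 − P0) / P0 = (50.56 + 2.26 − 45.89) / 45.89 = 6.93 / 45.89 = 15.1013%
MRP = 9.13% − 4.17% = 4.96%
CAPM required = R_f + β·MRP = 4.17% + 1.361 × 4.96% = 10.92056%
α = realised − required = 15.1013% − 10.92056% = +4.18%

+4.18%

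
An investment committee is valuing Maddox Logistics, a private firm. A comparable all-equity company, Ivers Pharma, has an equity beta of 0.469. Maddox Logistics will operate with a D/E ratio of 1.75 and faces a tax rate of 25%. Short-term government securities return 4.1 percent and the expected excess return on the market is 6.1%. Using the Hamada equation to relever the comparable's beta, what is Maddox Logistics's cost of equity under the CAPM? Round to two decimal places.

10.72%

β_L = β_U × [1 + (1 − t)(D/E)] = 0.469 × [1 + (1 − 0.25) × 1.75]
    = 0.469 × [1 + 0.75 × 1.75] = 0.469 × 2.3125 = 1.0846
E(R) = R_f + β_L × MRP = 4.1% + 1.0846 × 6.1% = 10.72%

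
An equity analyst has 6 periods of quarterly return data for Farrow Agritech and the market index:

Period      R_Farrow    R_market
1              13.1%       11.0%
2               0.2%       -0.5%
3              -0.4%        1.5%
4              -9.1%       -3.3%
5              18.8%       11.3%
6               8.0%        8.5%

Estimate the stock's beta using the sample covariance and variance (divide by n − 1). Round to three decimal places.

1.551

Mean R_i = (13.1 + 0.2 − 0.4 − 9.1 + 18.8 + 8.0) / 6 = 5.1000%
Mean R_m = (11.0 − 0.5 + 1.5 − 3.3 + 11.3 + 8.5) / 6 = 4.7500%
Σ(R_i − R̄_i)(R_m − R̄_m) = 308.5200  ⇒  Cov = 308.5200 / 5 = 61.7040
Σ(R_m − R̄_m)² = 198.9550  ⇒  Var(R_m) = 198.9550 / 5 = 39.7910
β = Cov / Var(R_m) = 61.7040 / 39.7910 = 1.5507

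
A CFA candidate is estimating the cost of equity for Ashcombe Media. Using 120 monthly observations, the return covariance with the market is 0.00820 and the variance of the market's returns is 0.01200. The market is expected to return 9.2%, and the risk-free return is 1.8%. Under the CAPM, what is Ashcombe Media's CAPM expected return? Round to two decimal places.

β = Cov(R_i, R_m) / Var(R_m) = 0.00820 / 0.01200 = 0.6833
MRP = 9.2% − 1.8% = 7.40%
E(R) = R_f + β × MRP = 1.8% + 0.6833 × 7.4% = 6.86%

6.86%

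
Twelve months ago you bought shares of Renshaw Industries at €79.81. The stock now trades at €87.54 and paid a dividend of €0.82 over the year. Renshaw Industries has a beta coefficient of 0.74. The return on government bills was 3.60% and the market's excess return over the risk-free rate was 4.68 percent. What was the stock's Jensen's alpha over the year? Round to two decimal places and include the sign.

Realised HPR = (P1 + D1 − P0) / P0 = (87.54 + 0.82 − 79.81) / 79.81 = 8.55 / 79.81 = 10.7129%
CAPM required = R_f + β·MRP = 3.60% + 0.74 × 4.68% = 7.0632%
α = realised − required = 10.7129% − 7.0632% = +3.65%

+3.65%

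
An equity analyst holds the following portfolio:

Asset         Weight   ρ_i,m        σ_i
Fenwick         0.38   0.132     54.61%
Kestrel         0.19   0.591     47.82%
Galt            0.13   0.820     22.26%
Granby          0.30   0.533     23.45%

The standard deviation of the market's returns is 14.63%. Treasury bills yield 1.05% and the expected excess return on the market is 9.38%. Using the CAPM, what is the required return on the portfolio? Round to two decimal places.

β_Fenwick = 0.132 × 54.61% / 14.63% = 0.4927
β_Kestrel = 0.591 × 47.82% / 14.63% = 1.9318
β_Galt = 0.820 × 22.26% / 14.63% = 1.2477
β_Granby = 0.533 × 23.45% / 14.63% = 0.8543
β_P = Σ w_i β_i = 0.38×0.4927 + 0.19×1.9318 + 0.13×1.2477 + 0.30×0.8543 = 0.9728
E(R_P) = R_f + β_P × MRP = 1.05% + 0.9728 × 9.38% = 10.17%

10.17%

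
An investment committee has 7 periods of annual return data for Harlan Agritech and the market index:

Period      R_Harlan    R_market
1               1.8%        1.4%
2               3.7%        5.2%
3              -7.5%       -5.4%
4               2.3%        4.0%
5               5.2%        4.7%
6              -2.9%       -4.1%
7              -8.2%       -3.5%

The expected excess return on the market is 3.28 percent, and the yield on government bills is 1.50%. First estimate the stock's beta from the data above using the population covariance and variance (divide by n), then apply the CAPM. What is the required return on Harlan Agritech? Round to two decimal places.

5.14%

Mean R_i = (1.8 + 3.7 − 7.5 + 2.3 + 5.2 − 2.9 − 8.2) / 7 = -0.8000%
Mean R_m = (1.4 + 5.2 − 5.4 + 4.0 + 4.7 − 4.1 − 3.5) / 7 = 0.3286%
Σ(R_i − R̄_i)(R_m − R̄_m) = 138.3300  ⇒  Cov = 138.3300 / 7 = 19.7614
Σ(R_m − R̄_m)² = 124.5543  ⇒  Var(R_m) = 124.5543 / 7 = 17.7935
β = Cov / Var(R_m) = 19.7614 / 17.7935 = 1.1106
E(R) = R_f + β × MRP = 1.50% + 1.1106 × 3.28% = 5.14%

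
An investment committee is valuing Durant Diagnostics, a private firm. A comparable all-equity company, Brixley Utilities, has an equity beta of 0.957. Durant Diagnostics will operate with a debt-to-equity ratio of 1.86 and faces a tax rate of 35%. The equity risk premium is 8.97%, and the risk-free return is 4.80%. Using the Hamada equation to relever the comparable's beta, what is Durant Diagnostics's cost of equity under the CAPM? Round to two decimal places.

23.76%

β_L = β_U × [1 + (1 − t)(D/E)] = 0.957 × [1 + (1 − 0.35) × 1.86]
    = 0.957 × [1 + 0.65 × 1.86] = 0.957 × 2.2090 = 2.1140
E(R) = R_f + β_L × MRP = 4.80% + 2.1140 × 8.97% = 23.76%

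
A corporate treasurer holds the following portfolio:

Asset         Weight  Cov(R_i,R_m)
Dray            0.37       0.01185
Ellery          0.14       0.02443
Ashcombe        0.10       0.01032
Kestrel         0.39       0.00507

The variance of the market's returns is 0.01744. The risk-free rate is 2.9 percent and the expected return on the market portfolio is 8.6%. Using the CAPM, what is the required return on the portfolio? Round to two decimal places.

6.43%

β_Dray = 0.01185 / 0.01744 = 0.6795
β_Ellery = 0.02443 / 0.01744 = 1.4008
β_Ashcombe = 0.01032 / 0.01744 = 0.5917
β_Kestrel = 0.00507 / 0.01744 = 0.2907
β_P = Σ w_i β_i = 0.37×0.6795 + 0.14×1.4008 + 0.10×0.5917 + 0.39×0.2907 = 0.6201
MRP = 8.6% − 2.9% = 5.70%
E(R_P) = R_f + β_P × MRP = 2.9% + 0.6201 × 5.7% = 6.43%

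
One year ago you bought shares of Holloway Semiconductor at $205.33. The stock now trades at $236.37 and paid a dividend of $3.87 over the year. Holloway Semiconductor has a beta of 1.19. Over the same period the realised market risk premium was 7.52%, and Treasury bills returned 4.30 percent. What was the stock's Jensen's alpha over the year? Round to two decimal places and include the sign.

Realised HPR = (P1 + D1 − P0) / P0 = (236.37 + 3.87 − 205.33) / 205.33 = 34.91 / 205.33 = 17.0019%
CAPM required = R_f + β·MRP = 4.30% + 1.19 × 7.52% = 13.2488%
α = realised − required = 17.0019% − 13.2488% = +3.75%

+3.75%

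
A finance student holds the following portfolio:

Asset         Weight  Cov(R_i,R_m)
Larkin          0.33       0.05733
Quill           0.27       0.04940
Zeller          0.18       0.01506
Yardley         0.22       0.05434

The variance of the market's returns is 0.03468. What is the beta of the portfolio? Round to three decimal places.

β_Larkin = 0.05733 / 0.03468 = 1.6531
β_Quill = 0.04940 / 0.03468 = 1.4245
β_Zeller = 0.01506 / 0.03468 = 0.4343
β_Yardley = 0.05434 / 0.03468 = 1.5669
β_P = Σ w_i β_i = 0.33×1.6531 + 0.27×1.4245 + 0.18×0.4343 + 0.22×1.5669 = 1.3530

1.353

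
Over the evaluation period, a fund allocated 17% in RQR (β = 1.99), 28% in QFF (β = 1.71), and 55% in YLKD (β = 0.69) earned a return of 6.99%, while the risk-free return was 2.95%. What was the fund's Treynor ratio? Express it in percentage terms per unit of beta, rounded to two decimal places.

3.38%

β_P = 0.17×1.99 + 0.28×1.71 + 0.55×0.69 = 1.1966
Treynor = (R_P − R_f) / β_P = (6.99% − 2.95%) / 1.1966 = 4.04% / 1.1966 = 3.38%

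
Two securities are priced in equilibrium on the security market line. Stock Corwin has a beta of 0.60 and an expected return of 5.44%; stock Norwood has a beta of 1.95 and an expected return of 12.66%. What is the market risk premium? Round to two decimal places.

Both satisfy E(R) = R_f + β·MRP, so the slope of the SML is
MRP = (12.66% − 5.44%) / (1.95 − 0.60) = 7.22% / 1.35 = 5.3481%

5.35%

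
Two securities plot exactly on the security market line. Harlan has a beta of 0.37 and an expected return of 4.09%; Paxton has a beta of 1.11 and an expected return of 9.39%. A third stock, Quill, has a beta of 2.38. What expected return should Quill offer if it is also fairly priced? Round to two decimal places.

18.49%

MRP (SML slope) = (9.39% − 4.09%) / (1.11 − 0.37) = 5.30% / 0.74 = 7.1622%
R_f (intercept) = 4.09% − 0.37 × 7.1622% = 1.4400%
E(R_Quill) = R_f + β × MRP = 1.4400% + 2.38 × 7.1622% = 18.49%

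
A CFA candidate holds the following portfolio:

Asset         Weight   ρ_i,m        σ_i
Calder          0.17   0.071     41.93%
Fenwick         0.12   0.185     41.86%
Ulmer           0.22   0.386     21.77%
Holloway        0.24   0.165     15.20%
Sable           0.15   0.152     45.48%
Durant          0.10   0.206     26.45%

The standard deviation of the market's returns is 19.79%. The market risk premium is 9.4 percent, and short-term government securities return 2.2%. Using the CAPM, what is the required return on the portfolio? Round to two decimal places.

4.80%

β_Calder = 0.071 × 41.93% / 19.79% = 0.1504
β_Fenwick = 0.185 × 41.86% / 19.79% = 0.3913
β_Ulmer = 0.386 × 21.77% / 19.79% = 0.4246
β_Holloway = 0.165 × 15.20% / 19.79% = 0.1267
β_Sable = 0.152 × 45.48% / 19.79% = 0.3493
β_Durant = 0.206 × 26.45% / 19.79% = 0.2753
β_P = Σ w_i β_i = 0.17×0.1504 + 0.12×0.3913 + 0.22×0.4246 + 0.24×0.1267 + 0.15×0.3493 + 0.10×0.2753 = 0.2763
E(R_P) = R_f + β_P × MRP = 2.2% + 0.2763 × 9.4% = 4.80%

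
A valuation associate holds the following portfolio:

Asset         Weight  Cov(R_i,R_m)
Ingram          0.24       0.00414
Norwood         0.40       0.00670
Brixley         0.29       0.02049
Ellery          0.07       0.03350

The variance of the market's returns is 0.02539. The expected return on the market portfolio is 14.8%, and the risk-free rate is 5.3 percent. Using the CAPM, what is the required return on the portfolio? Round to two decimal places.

9.78%

β_Ingram = 0.00414 / 0.02539 = 0.1631
β_Norwood = 0.00670 / 0.02539 = 0.2639
β_Brixley = 0.02049 / 0.02539 = 0.8070
β_Ellery = 0.03350 / 0.02539 = 1.3194
β_P = Σ w_i β_i = 0.24×0.1631 + 0.40×0.2639 + 0.29×0.8070 + 0.07×1.3194 = 0.4711
MRP = 14.8% − 5.3% = 9.50%
E(R_P) = R_f + β_P × MRP = 5.3% + 0.4711 × 9.5% = 9.78%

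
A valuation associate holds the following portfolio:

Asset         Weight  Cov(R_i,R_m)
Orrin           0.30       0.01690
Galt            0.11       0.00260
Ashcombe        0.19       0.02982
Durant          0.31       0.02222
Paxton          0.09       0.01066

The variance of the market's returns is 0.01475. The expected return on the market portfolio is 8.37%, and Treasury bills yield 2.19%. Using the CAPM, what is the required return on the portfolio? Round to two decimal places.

10.10%

β_Orrin = 0.01690 / 0.01475 = 1.1458
β_Galt = 0.00260 / 0.01475 = 0.1763
β_Ashcombe = 0.02982 / 0.01475 = 2.0217
β_Durant = 0.02222 / 0.01475 = 1.5064
β_Paxton = 0.01066 / 0.01475 = 0.7227
β_P = Σ w_i β_i = 0.30×1.1458 + 0.11×0.1763 + 0.19×2.0217 + 0.31×1.5064 + 0.09×0.7227 = 1.2793
MRP = 8.37% − 2.19% = 6.18%
E(R_P) = R_f + β_P × MRP = 2.19% + 1.2793 × 6.18% = 10.10%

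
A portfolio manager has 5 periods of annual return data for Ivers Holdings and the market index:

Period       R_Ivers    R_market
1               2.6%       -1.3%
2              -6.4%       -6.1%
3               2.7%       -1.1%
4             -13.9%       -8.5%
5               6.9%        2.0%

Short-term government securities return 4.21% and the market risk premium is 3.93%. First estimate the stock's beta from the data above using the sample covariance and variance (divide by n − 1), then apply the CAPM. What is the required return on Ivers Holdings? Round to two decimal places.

11.94%

Mean R_i = (2.6 − 6.4 + 2.7 − 13.9 + 6.9) / 5 = -1.6200%
Mean R_m = (-1.3 − 6.1 − 1.1 − 8.5 + 2.0) / 5 = -3.0000%
Σ(R_i − R̄_i)(R_m − R̄_m) = 140.3400  ⇒  Cov = 140.3400 / 4 = 35.0850
Σ(R_m − R̄_m)² = 71.3600  ⇒  Var(R_m) = 71.3600 / 4 = 17.8400
β = Cov / Var(R_m) = 35.0850 / 17.8400 = 1.9666
E(R) = R_f + β × MRP = 4.21% + 1.9666 × 3.93% = 11.94%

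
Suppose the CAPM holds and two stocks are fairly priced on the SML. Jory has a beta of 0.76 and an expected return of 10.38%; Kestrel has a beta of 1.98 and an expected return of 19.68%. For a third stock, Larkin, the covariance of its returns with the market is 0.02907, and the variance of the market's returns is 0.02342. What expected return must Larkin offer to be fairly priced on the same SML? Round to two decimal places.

MRP = (19.68% − 10.38%) / (1.98 − 0.76) = 7.6230%
R_f = 10.38% − 0.76 × 7.6230% = 4.5865%
β_Larkin = Cov / Var(R_m) = 0.02907 / 0.02342 = 1.2412
E(R_Larkin) = R_f + β × MRP = 4.5865% + 1.2412 × 7.6230% = 14.05%

14.05%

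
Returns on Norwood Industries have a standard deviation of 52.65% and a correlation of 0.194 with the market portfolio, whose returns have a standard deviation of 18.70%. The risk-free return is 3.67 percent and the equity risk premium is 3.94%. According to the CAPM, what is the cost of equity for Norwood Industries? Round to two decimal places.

5.82%

β = ρ × σ_i / σ_m = 0.194 × 52.65% / 18.70% = 0.5462
E(R) = 3.67% + 0.5462 × 3.94% = 5.82%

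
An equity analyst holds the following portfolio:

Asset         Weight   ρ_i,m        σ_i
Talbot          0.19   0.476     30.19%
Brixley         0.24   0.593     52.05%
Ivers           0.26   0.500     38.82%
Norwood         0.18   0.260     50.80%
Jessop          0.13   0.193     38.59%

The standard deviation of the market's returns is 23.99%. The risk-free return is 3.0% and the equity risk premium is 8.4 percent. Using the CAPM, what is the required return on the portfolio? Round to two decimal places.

β_Talbot = 0.476 × 30.19% / 23.99% = 0.5990
β_Brixley = 0.593 × 52.05% / 23.99% = 1.2866
β_Ivers = 0.500 × 38.82% / 23.99% = 0.8091
β_Norwood = 0.260 × 50.80% / 23.99% = 0.5506
β_Jessop = 0.193 × 38.59% / 23.99% = 0.3105
β_P = Σ w_i β_i = 0.19×0.5990 + 0.24×1.2866 + 0.26×0.8091 + 0.18×0.5506 + 0.13×0.3105 = 0.7724
E(R_P) = R_f + β_P × MRP = 3.0% + 0.7724 × 8.4% = 9.49%

9.49%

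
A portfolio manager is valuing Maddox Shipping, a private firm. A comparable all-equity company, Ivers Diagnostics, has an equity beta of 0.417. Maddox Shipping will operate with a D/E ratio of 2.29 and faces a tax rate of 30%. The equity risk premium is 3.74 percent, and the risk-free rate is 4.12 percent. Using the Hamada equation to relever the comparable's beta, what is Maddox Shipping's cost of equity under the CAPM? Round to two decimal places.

β_L = β_U × [1 + (1 − t)(D/E)] = 0.417 × [1 + (1 − 0.30) × 2.29]
    = 0.417 × [1 + 0.70 × 2.29] = 0.417 × 2.6030 = 1.0855
E(R) = R_f + β_L × MRP = 4.12% + 1.0855 × 3.74% = 8.18%

8.18%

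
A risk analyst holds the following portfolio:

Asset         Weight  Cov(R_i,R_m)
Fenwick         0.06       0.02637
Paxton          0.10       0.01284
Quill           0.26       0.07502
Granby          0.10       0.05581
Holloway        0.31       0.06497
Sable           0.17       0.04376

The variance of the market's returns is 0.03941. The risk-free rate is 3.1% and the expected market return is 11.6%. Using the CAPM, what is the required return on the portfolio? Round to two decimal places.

15.08%

β_Fenwick = 0.02637 / 0.03941 = 0.6691
β_Paxton = 0.01284 / 0.03941 = 0.3258
β_Quill = 0.07502 / 0.03941 = 1.9036
β_Granby = 0.05581 / 0.03941 = 1.4161
β_Holloway = 0.06497 / 0.03941 = 1.6486
β_Sable = 0.04376 / 0.03941 = 1.1104
β_P = Σ w_i β_i = 0.06×0.6691 + 0.10×0.3258 + 0.26×1.9036 + 0.10×1.4161 + 0.31×1.6486 + 0.17×1.1104 = 1.4091
MRP = 11.6% − 3.1% = 8.50%
E(R_P) = R_f + β_P × MRP = 3.1% + 1.4091 × 8.5% = 15.08%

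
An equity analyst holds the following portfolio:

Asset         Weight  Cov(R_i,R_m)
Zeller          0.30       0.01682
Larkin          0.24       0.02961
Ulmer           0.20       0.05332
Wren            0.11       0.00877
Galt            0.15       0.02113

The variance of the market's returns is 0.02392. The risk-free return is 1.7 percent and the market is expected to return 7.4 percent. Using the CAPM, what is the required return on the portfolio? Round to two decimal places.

8.12%

β_Zeller = 0.01682 / 0.02392 = 0.7032
β_Larkin = 0.02961 / 0.02392 = 1.2379
β_Ulmer = 0.05332 / 0.02392 = 2.2291
β_Wren = 0.00877 / 0.02392 = 0.3666
β_Galt = 0.02113 / 0.02392 = 0.8834
β_P = Σ w_i β_i = 0.30×0.7032 + 0.24×1.2379 + 0.20×2.2291 + 0.11×0.3666 + 0.15×0.8834 = 1.1267
MRP = 7.4% − 1.7% = 5.70%
E(R_P) = R_f + β_P × MRP = 1.7% + 1.1267 × 5.7% = 8.12%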